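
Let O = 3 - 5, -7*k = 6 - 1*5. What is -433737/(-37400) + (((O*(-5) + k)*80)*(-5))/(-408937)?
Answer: 1242629992983/107059706600 ≈ 11.607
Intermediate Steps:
k = -⅐ (k = -(6 - 1*5)/7 = -(6 - 5)/7 = -⅐*1 = -⅐ ≈ -0.14286)
O = -2
-433737/(-37400) + (((O*(-5) + k)*80)*(-5))/(-408937) = -433737/(-37400) + (((-2*(-5) - ⅐)*80)*(-5))/(-408937) = -433737*(-1/37400) + (((10 - ⅐)*80)*(-5))*(-1/408937) = 433737/37400 + (((69/7)*80)*(-5))*(-1/408937) = 433737/37400 + ((5520/7)*(-5))*(-1/408937) = 433737/37400 - 27600/7*(-1/408937) = 433737/37400 + 27600/2862559 = 1242629992983/107059706600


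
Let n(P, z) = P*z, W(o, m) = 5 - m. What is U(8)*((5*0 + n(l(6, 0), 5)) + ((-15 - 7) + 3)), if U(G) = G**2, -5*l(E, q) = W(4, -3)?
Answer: -1728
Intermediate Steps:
l(E, q) = -8/5 (l(E, q) = -(5 - 1*(-3))/5 = -(5 + 3)/5 = -1/5*8 = -8/5)
U(8)*((5*0 + n(l(6, 0), 5)) + ((-15 - 7) + 3)) = 8**2*((5*0 - 8/5*5) + ((-15 - 7) + 3)) = 64*((0 - 8) + (-22 + 3)) = 64*(-8 - 19) = 64*(-27) = -1728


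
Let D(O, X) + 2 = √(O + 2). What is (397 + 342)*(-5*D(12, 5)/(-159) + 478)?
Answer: 56158088/159 + 3695*√14/159 ≈ 3.5328e+5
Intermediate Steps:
D(O, X) = -2 + √(2 + O) (D(O, X) = -2 + √(O + 2) = -2 + √(2 + O))
(397 + 342)*(-5*D(12, 5)/(-159) + 478) = (397 + 342)*(-5*(-2 + √(2 + 12))/(-159) + 478) = 739*(-5*(-2 + √14)*(-1/159) + 478) = 739*((10 - 5*√14)*(-1/159) + 478) = 739*((-10/159 + 5*√14/159) + 478) = 739*(75992/159 + 5*√14/159) = 56158088/159 + 3695*√14/159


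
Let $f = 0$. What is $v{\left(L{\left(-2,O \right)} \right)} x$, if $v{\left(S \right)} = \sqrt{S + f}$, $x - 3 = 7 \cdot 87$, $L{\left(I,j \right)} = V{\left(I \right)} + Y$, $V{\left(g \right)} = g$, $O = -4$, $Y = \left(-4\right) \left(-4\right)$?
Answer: $612 \sqrt{14} \approx 2289.9$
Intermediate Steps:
$Y = 16$
$L{\left(I,j \right)} = 16 + I$ ($L{\left(I,j \right)} = I + 16 = 16 + I$)
$x = 612$ ($x = 3 + 7 \cdot 87 = 3 + 609 = 612$)
$v{\left(S \right)} = \sqrt{S}$ ($v{\left(S \right)} = \sqrt{S + 0} = \sqrt{S}$)
$v{\left(L{\left(-2,O \right)} \right)} x = \sqrt{16 - 2} \cdot 612 = \sqrt{14} \cdot 612 = 612 \sqrt{14}$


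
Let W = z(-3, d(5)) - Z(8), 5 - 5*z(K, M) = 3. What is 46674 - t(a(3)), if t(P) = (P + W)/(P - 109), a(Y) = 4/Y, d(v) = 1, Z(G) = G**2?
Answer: 75377576/1615 ≈ 46673.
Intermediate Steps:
z(K, M) = 2/5 (z(K, M) = 1 - 1/5*3 = 1 - 3/5 = 2/5)
W = -318/5 (W = 2/5 - 1*8**2 = 2/5 - 1*64 = 2/5 - 64 = -318/5 ≈ -63.600)
t(P) = (-318/5 + P)/(-109 + P) (t(P) = (P - 318/5)/(P - 109) = (-318/5 + P)/(-109 + P))
46674 - t(a(3)) = 46674 - (-318/5 + 4/3)/(-109 + 4/3) = 46674 - (-934)/((-323/3)*15) = 46674 - (-3)*(-934)/(323*15) = 46674 - 1*934/1615 = 46674 - 934/1615 = 75377576/1615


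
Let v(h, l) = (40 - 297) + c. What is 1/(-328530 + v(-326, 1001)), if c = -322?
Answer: -1/329109 ≈ -3.0385e-6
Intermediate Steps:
v(h, l) = -579 (v(h, l) = (40 - 297) - 322 = -257 - 322 = -579)
1/(-328530 + v(-326, 1001)) = 1/(-328530 - 579) = 1/(-329109) = -1/329109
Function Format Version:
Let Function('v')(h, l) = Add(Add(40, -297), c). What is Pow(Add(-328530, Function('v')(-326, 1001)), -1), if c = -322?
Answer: Rational(-1, 329109) ≈ -3.0385e-6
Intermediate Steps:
Function('v')(h, l) = -579 (Function('v')(h, l) = Add(Add(40, -297), -322) = Add(-257, -322) = -579)
Pow(Add(-328530, Function('v')(-326, 1001)), -1) = Pow(Add(-328530, -579), -1) = Pow(-329109, -1) = Rational(-1, 329109)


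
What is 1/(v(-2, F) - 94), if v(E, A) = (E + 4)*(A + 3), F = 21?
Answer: -1/46 ≈ -0.021739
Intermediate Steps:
v(E, A) = (3 + A)*(4 + E) (v(E, A) = (4 + E)*(3 + A) = (3 + A)*(4 + E))
1/(v(-2, F) - 94) = 1/((12 + 3*(-2) + 4*21 + 21*(-2)) - 94) = 1/((12 - 6 + 84 - 42) - 94) = 1/(48 - 94) = 1/(-46) = -1/46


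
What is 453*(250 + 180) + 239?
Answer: 195029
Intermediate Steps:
453*(250 + 180) + 239 = 453*430 + 239 = 194790 + 239 = 195029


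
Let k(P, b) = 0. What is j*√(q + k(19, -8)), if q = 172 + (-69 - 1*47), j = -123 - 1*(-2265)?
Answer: 4284*√14 ≈ 16029.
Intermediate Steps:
j = 2142 (j = -123 + 2265 = 2142)
q = 56 (q = 172 + (-69 - 47) = 172 - 116 = 56)
j*√(q + k(19, -8)) = 2142*√(56 + 0) = 2142*√56 = 2142*(2*√14) = 4284*√14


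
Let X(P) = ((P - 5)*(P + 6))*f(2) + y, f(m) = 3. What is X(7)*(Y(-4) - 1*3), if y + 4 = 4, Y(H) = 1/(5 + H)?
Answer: -156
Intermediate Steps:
y = 0 (y = -4 + 4 = 0)
X(P) = 3*(-5 + P)*(6 + P) (X(P) = ((P - 5)*(P + 6))*3 + 0 = ((-5 + P)*(6 + P))*3 + 0 = 3*(-5 + P)*(6 + P) + 0 = 3*(-5 + P)*(6 + P))
X(7)*(Y(-4) - 1*3) = (-90 + 3*7 + 3*7**2)*(1/(5 - 4) - 1*3) = (-90 + 21 + 3*49)*(1/1 - 3) = (-90 + 21 + 147)*(1 - 3) = 78*(-2) = -156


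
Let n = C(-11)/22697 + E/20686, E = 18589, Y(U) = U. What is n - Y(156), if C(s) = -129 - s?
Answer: -72824108567/469510142 ≈ -155.11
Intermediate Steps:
n = 419473585/469510142 (n = (-129 - 1*(-11))/22697 + 18589/20686 = (-129 + 11)*(1/22697) + 18589*(1/20686) = -118*1/22697 + 18589/20686 = -118/22697 + 18589/20686 = 419473585/469510142 ≈ 0.89343)
n - Y(156) = 419473585/469510142 - 1*156 = 419473585/469510142 - 156 = -72824108567/469510142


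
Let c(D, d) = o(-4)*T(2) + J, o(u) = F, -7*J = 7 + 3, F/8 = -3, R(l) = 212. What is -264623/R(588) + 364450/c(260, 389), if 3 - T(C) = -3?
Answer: -405115007/107908 ≈ -3754.3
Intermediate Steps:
T(C) = 6 (T(C) = 3 - 1*(-3) = 3 + 3 = 6)
F = -24 (F = 8*(-3) = -24)
J = -10/7 (J = -(7 + 3)/7 = -⅐*10 = -10/7 ≈ -1.4286)
o(u) = -24
c(D, d) = -1018/7 (c(D, d) = -24*6 - 10/7 = -144 - 10/7 = -1018/7)
-264623/R(588) + 364450/c(260, 389) = -264623/212 + 364450/(-1018/7) = -264623*1/212 + 364450*(-7/1018) = -264623/212 - 1275575/509 = -405115007/107908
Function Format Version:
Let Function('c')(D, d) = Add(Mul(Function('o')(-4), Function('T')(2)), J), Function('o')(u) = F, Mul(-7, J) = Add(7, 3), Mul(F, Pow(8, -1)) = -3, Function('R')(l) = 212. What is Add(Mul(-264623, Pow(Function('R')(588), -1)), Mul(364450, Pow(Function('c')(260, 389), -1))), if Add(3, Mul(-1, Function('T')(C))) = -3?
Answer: Rational(-405115007, 107908) ≈ -3754.3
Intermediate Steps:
Function('T')(C) = 6 (Function('T')(C) = Add(3, Mul(-1, -3)) = Add(3, 3) = 6)
F = -24 (F = Mul(8, -3) = -24)
J = Rational(-10, 7) (J = Mul(Rational(-1, 7), Add(7, 3)) = Mul(Rational(-1, 7), 10) = Rational(-10, 7) ≈ -1.4286)
Function('o')(u) = -24
Function('c')(D, d) = Rational(-1018, 7) (Function('c')(D, d) = Add(Mul(-24, 6), Rational(-10, 7)) = Add(-144, Rational(-10, 7)) = Rational(-1018, 7))
Add(Mul(-264623, Pow(Function('R')(588), -1)), Mul(364450, Pow(Function('c')(260, 389), -1))) = Add(Mul(-264623, Pow(212, -1)), Mul(364450, Pow(Rational(-1018, 7), -1))) = Add(Mul(-264623, Rational(1, 212)), Mul(364450, Rational(-7, 1018))) = Add(Rational(-264623, 212), Rational(-1275575, 509)) = Rational(-405115007, 107908)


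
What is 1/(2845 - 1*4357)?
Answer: -1/1512 ≈ -0.00066138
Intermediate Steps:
1/(2845 - 1*4357) = 1/(2845 - 4357) = 1/(-1512) = -1/1512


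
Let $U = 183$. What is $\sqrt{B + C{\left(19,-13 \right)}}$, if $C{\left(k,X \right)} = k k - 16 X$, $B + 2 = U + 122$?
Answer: $2 \sqrt{218} \approx 29.53$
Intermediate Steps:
$B = 303$ ($B = -2 + \left(183 + 122\right) = -2 + 305 = 303$)
$C{\left(k,X \right)} = k^{2} - 16 X$
$\sqrt{B + C{\left(19,-13 \right)}} = \sqrt{303 - \left(-208 - 19^{2}\right)} = \sqrt{303 + \left(361 + 208\right)} = \sqrt{303 + 569} = \sqrt{872} = 2 \sqrt{218}$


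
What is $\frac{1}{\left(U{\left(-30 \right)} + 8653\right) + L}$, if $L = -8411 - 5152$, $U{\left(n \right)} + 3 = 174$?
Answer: $- \frac{1}{4739} \approx -0.00021101$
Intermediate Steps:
$U{\left(n \right)} = 171$ ($U{\left(n \right)} = -3 + 174 = 171$)
$L = -13563$ ($L = -8411 - 5152 = -13563$)
$\frac{1}{\left(U{\left(-30 \right)} + 8653\right) + L} = \frac{1}{\left(171 + 8653\right) - 13563} = \frac{1}{8824 - 13563} = \frac{1}{-4739} = - \frac{1}{4739}$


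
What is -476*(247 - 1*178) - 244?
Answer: -33088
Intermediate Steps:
-476*(247 - 1*178) - 244 = -476*(247 - 178) - 244 = -476*69 - 244 = -32844 - 244 = -33088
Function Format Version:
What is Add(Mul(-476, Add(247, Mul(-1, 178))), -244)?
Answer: -33088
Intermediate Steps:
Add(Mul(-476, Add(247, Mul(-1, 178))), -244) = Add(Mul(-476, Add(247, -178)), -244) = Add(Mul(-476, 69), -244) = Add(-32844, -244) = -33088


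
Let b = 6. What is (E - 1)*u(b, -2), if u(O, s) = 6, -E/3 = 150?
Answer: -2706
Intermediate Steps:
E = -450 (E = -3*150 = -450)
(E - 1)*u(b, -2) = (-450 - 1)*6 = -451*6 = -2706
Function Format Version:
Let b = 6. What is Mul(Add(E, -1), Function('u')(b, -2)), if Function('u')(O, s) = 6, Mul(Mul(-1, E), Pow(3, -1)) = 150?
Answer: -2706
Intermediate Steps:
E = -450 (E = Mul(-3, 150) = -450)
Mul(Add(E, -1), Function('u')(b, -2)) = Mul(Add(-450, -1), 6) = Mul(-451, 6) = -2706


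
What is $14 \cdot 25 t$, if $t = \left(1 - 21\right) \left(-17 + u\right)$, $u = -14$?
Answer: $217000$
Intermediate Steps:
$t = 620$ ($t = \left(1 - 21\right) \left(-17 - 14\right) = \left(-20\right) \left(-31\right) = 620$)
$14 \cdot 25 t = 14 \cdot 25 \cdot 620 = 350 \cdot 620 = 217000$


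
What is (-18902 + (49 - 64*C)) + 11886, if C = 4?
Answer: -7223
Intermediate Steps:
(-18902 + (49 - 64*C)) + 11886 = (-18902 + (49 - 64*4)) + 11886 = (-18902 + (49 - 256)) + 11886 = (-18902 - 207) + 11886 = -19109 + 11886 = -7223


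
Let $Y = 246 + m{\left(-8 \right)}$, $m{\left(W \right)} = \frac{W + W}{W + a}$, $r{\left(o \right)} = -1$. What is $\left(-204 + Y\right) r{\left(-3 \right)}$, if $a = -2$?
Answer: $- \frac{218}{5} \approx -43.6$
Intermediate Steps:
$m{\left(W \right)} = \frac{2 W}{-2 + W}$ ($m{\left(W \right)} = \frac{W + W}{W - 2} = \frac{2 W}{-2 + W}$)
$Y = \frac{1238}{5}$ ($Y = 246 + 2 \left(-8\right) \frac{1}{-2 - 8} = 246 + 2 \left(-8\right) \frac{1}{-10} = 246 + 2 \left(-8\right) \left(- \frac{1}{10}\right) = 246 + \frac{8}{5} = \frac{1238}{5} \approx 247.6$)
$\left(-204 + Y\right) r{\left(-3 \right)} = \left(-204 + \frac{1238}{5}\right) \left(-1\right) = \frac{218}{5} \left(-1\right) = - \frac{218}{5}$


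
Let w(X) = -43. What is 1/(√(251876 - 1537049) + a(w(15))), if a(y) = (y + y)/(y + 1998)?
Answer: -168130/4911963342721 - 11466075*I*√142797/4911963342721 ≈ -3.4229e-8 - 0.0008821*I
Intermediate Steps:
a(y) = 2*y/(1998 + y) (a(y) = (2*y)/(1998 + y) = 2*y/(1998 + y))
1/(√(251876 - 1537049) + a(w(15))) = 1/(√(251876 - 1537049) + 2*(-43)/(1998 - 43)) = 1/(√(-1285173) + 2*(-43)/1955) = 1/(3*I*√142797 + 2*(-43)*(1/1955)) = 1/(3*I*√142797 - 86/1955) = 1/(-86/1955 + 3*I*√142797)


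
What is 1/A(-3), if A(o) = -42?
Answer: -1/42 ≈ -0.023810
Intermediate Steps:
1/A(-3) = 1/(-42) = -1/42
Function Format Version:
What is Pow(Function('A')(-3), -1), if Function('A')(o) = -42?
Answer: Rational(-1, 42) ≈ -0.023810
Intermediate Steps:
Pow(Function('A')(-3), -1) = Pow(-42, -1) = Rational(-1, 42)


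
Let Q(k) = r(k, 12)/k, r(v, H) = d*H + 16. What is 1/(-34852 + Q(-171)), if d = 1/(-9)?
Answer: -513/17879120 ≈ -2.8693e-5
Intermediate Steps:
d = -⅑ ≈ -0.11111
r(v, H) = 16 - H/9 (r(v, H) = -H/9 + 16 = 16 - H/9)
Q(k) = 44/(3*k) (Q(k) = (16 - ⅑*12)/k = (16 - 4/3)/k = 44/(3*k))
1/(-34852 + Q(-171)) = 1/(-34852 + (44/3)/(-171)) = 1/(-34852 + (44/3)*(-1/171)) = 1/(-34852 - 44/513) = 1/(-17879120/513) = -513/17879120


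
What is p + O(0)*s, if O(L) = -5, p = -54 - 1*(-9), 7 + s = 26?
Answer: -140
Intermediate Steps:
s = 19 (s = -7 + 26 = 19)
p = -45 (p = -54 + 9 = -45)
p + O(0)*s = -45 - 5*19 = -45 - 95 = -140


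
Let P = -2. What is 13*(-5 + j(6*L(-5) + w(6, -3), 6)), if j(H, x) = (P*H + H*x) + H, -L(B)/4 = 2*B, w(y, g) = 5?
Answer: 15860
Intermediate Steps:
L(B) = -8*B
j(H, x) = -H + H*x (j(H, x) = (-2*H + H*x) + H = -H + H*x)
13*(-5 + j(6*L(-5) + w(6, -3), 6)) = 13*(-5 + (6*(-8*(-5)) + 5)*(-1 + 6)) = 13*(-5 + (6*40 + 5)*5) = 13*(-5 + (240 + 5)*5) = 13*(-5 + 245*5) = 13*(-5 + 1225) = 13*1220 = 15860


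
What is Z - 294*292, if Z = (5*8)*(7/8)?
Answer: -85813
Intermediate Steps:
Z = 35 (Z = 40*(7*(⅛)) = 40*(7/8) = 35)
Z - 294*292 = 35 - 294*292 = 35 - 85848 = -85813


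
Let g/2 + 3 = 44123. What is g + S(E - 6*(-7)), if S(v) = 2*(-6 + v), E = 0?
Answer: 88312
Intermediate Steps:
g = 88240 (g = -6 + 2*44123 = -6 + 88246 = 88240)
S(v) = -12 + 2*v
g + S(E - 6*(-7)) = 88240 + (-12 + 2*(0 - 6*(-7))) = 88240 + (-12 + 2*(0 + 42)) = 88240 + (-12 + 2*42) = 88240 + (-12 + 84) = 88240 + 72 = 88312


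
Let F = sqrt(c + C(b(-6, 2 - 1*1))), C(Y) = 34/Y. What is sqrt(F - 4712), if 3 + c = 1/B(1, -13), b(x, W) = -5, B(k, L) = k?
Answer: sqrt(-117800 + 10*I*sqrt(55))/5 ≈ 0.021608 + 68.644*I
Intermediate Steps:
c = -2 (c = -3 + 1/1 = -3 + 1 = -2)
F = 2*I*sqrt(55)/5 (F = sqrt(-2 + 34/(-5)) = sqrt(-2 + 34*(-1/5)) = sqrt(-2 - 34/5) = sqrt(-44/5) = 2*I*sqrt(55)/5 ≈ 2.9665*I)
sqrt(F - 4712) = sqrt(2*I*sqrt(55)/5 - 4712) = sqrt(-4712 + 2*I*sqrt(55)/5)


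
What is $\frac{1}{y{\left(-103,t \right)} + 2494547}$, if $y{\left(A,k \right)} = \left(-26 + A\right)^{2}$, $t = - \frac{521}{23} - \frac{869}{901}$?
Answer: $\frac{1}{2511188} \approx 3.9822 \cdot 10^{-7}$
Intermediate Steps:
$t = - \frac{489408}{20723}$ ($t = \left(-521\right) \frac{1}{23} - \frac{869}{901} = - \frac{521}{23} - \frac{869}{901} = - \frac{489408}{20723} \approx -23.617$)
$\frac{1}{y{\left(-103,t \right)} + 2494547} = \frac{1}{\left(-26 - 103\right)^{2} + 2494547} = \frac{1}{\left(-129\right)^{2} + 2494547} = \frac{1}{16641 + 2494547} = \frac{1}{2511188}$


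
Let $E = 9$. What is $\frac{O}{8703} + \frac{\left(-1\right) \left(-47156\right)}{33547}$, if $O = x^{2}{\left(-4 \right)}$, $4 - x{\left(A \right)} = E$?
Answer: $\frac{411237343}{291959541} \approx 1.4085$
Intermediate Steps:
$x{\left(A \right)} = -5$ ($x{\left(A \right)} = 4 - 9 = -5$)
$O = 25$ ($O = \left(-5\right)^{2} = 25$)
$\frac{O}{8703} + \frac{\left(-1\right) \left(-47156\right)}{33547} = \frac{25}{8703} + \frac{\left(-1\right) \left(-47156\right)}{33547} = 25 \cdot \frac{1}{8703} + 47156 \cdot \frac{1}{33547} = \frac{25}{8703} + \frac{47156}{33547} = \frac{411237343}{291959541}$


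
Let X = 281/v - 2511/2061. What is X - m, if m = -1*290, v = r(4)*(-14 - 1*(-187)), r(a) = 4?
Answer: 45827001/158468 ≈ 289.19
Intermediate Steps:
v = 692 (v = 4*(-14 - 1*(-187)) = 4*(-14 + 187) = 4*173 = 692)
m = -290
X = -128719/158468 (X = 281/692 - 2511/2061 = 281*(1/692) - 2511*1/2061 = 281/692 - 279/229 = -128719/158468 ≈ -0.81227)
X - m = -128719/158468 - 1*(-290) = -128719/158468 + 290 = 45827001/158468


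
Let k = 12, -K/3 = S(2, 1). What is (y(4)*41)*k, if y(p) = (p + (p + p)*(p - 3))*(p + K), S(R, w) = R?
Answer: -11808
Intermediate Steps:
K = -6 (K = -3*2 = -6)
y(p) = (-6 + p)*(p + 2*p*(-3 + p)) (y(p) = (p + (p + p)*(p - 3))*(p - 6) = (p + (2*p)*(-3 + p))*(-6 + p) = (p + 2*p*(-3 + p))*(-6 + p) = (-6 + p)*(p + 2*p*(-3 + p)))
(y(4)*41)*k = ((4*(30 - 17*4 + 2*4**2))*41)*12 = ((4*(30 - 68 + 2*16))*41)*12 = ((4*(30 - 68 + 32))*41)*12 = ((4*(-6))*41)*12 = -24*41*12 = -984*12 = -11808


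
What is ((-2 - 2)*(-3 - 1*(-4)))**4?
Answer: 256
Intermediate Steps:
((-2 - 2)*(-3 - 1*(-4)))**4 = (-4*(-3 + 4))**4 = (-4*1)**4 = (-4)**4 = 256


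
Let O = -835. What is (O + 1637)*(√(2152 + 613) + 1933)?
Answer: 1550266 + 802*√2765 ≈ 1.5924e+6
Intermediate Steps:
(O + 1637)*(√(2152 + 613) + 1933) = (-835 + 1637)*(√(2152 + 613) + 1933) = 802*(√2765 + 1933) = 802*(1933 + √2765) = 1550266 + 802*√2765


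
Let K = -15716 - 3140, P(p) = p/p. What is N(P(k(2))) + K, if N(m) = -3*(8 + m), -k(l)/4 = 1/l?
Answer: -18883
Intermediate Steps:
k(l) = -4/l
P(p) = 1
N(m) = -24 - 3*m
K = -18856
N(P(k(2))) + K = (-24 - 3*1) - 18856 = (-24 - 3) - 18856 = -27 - 18856 = -18883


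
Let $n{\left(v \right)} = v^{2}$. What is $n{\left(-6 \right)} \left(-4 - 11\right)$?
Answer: $-540$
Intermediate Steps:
$n{\left(-6 \right)} \left(-4 - 11\right) = \left(-6\right)^{2} \left(-4 - 11\right) = 36 \left(-15\right) = -540$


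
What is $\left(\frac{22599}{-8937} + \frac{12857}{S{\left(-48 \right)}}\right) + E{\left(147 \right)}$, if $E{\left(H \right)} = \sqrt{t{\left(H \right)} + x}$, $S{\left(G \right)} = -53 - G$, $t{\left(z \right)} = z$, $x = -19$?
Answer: $- \frac{4259852}{1655} + 8 \sqrt{2} \approx -2562.6$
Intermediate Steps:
$E{\left(H \right)} = \sqrt{-19 + H}$ ($E{\left(H \right)} = \sqrt{H - 19} = \sqrt{-19 + H}$)
$\left(\frac{22599}{-8937} + \frac{12857}{S{\left(-48 \right)}}\right) + E{\left(147 \right)} = \left(\frac{22599}{-8937} + \frac{12857}{-53 - -48}\right) + \sqrt{-19 + 147} = \left(22599 \left(- \frac{1}{8937}\right) + \frac{12857}{-53 + 48}\right) + \sqrt{128} = \left(- \frac{837}{331} + \frac{12857}{-5}\right) + 8 \sqrt{2} = \left(- \frac{837}{331} + 12857 \left(- \frac{1}{5}\right)\right) + 8 \sqrt{2} = \left(- \frac{837}{331} - \frac{12857}{5}\right) + 8 \sqrt{2} = - \frac{4259852}{1655} + 8 \sqrt{2}$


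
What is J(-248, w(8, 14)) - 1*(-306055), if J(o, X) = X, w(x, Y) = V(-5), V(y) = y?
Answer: 306050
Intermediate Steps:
w(x, Y) = -5
J(-248, w(8, 14)) - 1*(-306055) = -5 - 1*(-306055) = -5 + 306055 = 306050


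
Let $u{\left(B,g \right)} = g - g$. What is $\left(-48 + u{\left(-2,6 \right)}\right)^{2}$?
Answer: $2304$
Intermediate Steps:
$u{\left(B,g \right)} = 0$
$\left(-48 + u{\left(-2,6 \right)}\right)^{2} = \left(-48 + 0\right)^{2} = \left(-48\right)^{2} = 2304$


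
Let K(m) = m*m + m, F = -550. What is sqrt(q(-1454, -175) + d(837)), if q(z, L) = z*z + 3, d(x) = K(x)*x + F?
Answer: 3*sqrt(65465599) ≈ 24273.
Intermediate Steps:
K(m) = m + m**2 (K(m) = m**2 + m = m + m**2)
d(x) = -550 + x**2*(1 + x) (d(x) = (x*(1 + x))*x - 550 = x**2*(1 + x) - 550 = -550 + x**2*(1 + x))
q(z, L) = 3 + z**2 (q(z, L) = z**2 + 3 = 3 + z**2)
sqrt(q(-1454, -175) + d(837)) = sqrt((3 + (-1454)**2) + (-550 + 837**2*(1 + 837))) = sqrt((3 + 2114116) + (-550 + 700569*838)) = sqrt(2114119 + (-550 + 587076822)) = sqrt(2114119 + 587076272) = sqrt(589190391) = 3*sqrt(65465599)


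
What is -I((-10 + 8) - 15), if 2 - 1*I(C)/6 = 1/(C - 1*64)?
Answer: -326/27 ≈ -12.074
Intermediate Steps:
I(C) = 12 - 6/(-64 + C) (I(C) = 12 - 6/(C - 1*64) = 12 - 6/(C - 64) = 12 - 6/(-64 + C))
-I((-10 + 8) - 15) = -6*(-129 + 2*((-10 + 8) - 15))/(-64 + ((-10 + 8) - 15)) = -6*(-129 + 2*(-2 - 15))/(-64 + (-2 - 15)) = -6*(-129 + 2*(-17))/(-64 - 17) = -6*(-129 - 34)/(-81) = -6*(-1)*(-163)/81 = -1*326/27 = -326/27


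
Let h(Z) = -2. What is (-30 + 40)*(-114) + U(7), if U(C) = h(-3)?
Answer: -1142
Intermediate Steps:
U(C) = -2
(-30 + 40)*(-114) + U(7) = (-30 + 40)*(-114) - 2 = 10*(-114) - 2 = -1140 - 2 = -1142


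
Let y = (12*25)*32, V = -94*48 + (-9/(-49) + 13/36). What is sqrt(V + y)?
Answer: sqrt(8976193)/42 ≈ 71.334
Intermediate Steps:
V = -7958207/1764 (V = -4512 + (-9*(-1/49) + 13*(1/36)) = -4512 + (9/49 + 13/36) = -4512 + 961/1764 = -7958207/1764 ≈ -4511.5)
y = 9600 (y = 300*32 = 9600)
sqrt(V + y) = sqrt(-7958207/1764 + 9600) = sqrt(8976193/1764) = sqrt(8976193)/42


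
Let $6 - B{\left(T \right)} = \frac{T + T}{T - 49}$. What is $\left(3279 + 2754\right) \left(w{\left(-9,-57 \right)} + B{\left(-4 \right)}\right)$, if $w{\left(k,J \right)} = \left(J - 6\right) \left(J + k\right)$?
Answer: $\frac{1331386572}{53} \approx 2.5121 \cdot 10^{7}$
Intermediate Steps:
$w{\left(k,J \right)} = \left(-6 + J\right) \left(J + k\right)$
$B{\left(T \right)} = 6 - \frac{2 T}{-49 + T}$ ($B{\left(T \right)} = 6 - \frac{T + T}{T - 49} = 6 - \frac{2 T}{-49 + T}$)
$\left(3279 + 2754\right) \left(w{\left(-9,-57 \right)} + B{\left(-4 \right)}\right) = \left(3279 + 2754\right) \left(\left(\left(-57\right)^{2} - -342 - -54 - -513\right) + \frac{2 \left(-147 + 2 \left(-4\right)\right)}{-49 - 4}\right) = 6033 \left(\left(3249 + 342 + 54 + 513\right) + \frac{2 \left(-147 - 8\right)}{-53}\right) = 6033 \left(4158 + 2 \left(- \frac{1}{53}\right) \left(-155\right)\right) = 6033 \left(4158 + \frac{310}{53}\right) = 6033 \cdot \frac{220684}{53} = \frac{1331386572}{53}$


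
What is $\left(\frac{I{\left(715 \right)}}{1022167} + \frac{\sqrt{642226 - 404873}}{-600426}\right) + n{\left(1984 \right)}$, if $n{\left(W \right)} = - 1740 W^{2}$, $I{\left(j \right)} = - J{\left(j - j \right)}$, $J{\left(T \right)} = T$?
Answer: $-6849085440 - \frac{\sqrt{237353}}{600426} \approx -6.8491 \cdot 10^{9}$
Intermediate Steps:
$I{\left(j \right)} = 0$ ($I{\left(j \right)} = - (j - j) = \left(-1\right) 0 = 0$)
$\left(\frac{I{\left(715 \right)}}{1022167} + \frac{\sqrt{642226 - 404873}}{-600426}\right) + n{\left(1984 \right)} = \left(\frac{0}{1022167} + \frac{\sqrt{642226 - 404873}}{-600426}\right) - 1740 \cdot 1984^{2} = \left(0 \cdot \frac{1}{1022167} + \sqrt{237353} \left(- \frac{1}{600426}\right)\right) - 6849085440 = \left(0 - \frac{\sqrt{237353}}{600426}\right) - 6849085440 = - \frac{\sqrt{237353}}{600426} - 6849085440 = -6849085440 - \frac{\sqrt{237353}}{600426}$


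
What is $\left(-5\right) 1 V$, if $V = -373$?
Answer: $1865$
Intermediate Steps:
$\left(-5\right) 1 V = \left(-5\right) 1 \left(-373\right) = \left(-5\right) \left(-373\right) = 1865$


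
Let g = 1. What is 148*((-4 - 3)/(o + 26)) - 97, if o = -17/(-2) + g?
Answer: -8959/71 ≈ -126.18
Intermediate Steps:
o = 19/2 (o = -17/(-2) + 1 = -17*(-½) + 1 = 17/2 + 1 = 19/2 ≈ 9.5000)
148*((-4 - 3)/(o + 26)) - 97 = 148*((-4 - 3)/(19/2 + 26)) - 97 = 148*(-7/71/2) - 97 = 148*(-7*2/71) - 97 = 148*(-14/71) - 97 = -2072/71 - 97 = -8959/71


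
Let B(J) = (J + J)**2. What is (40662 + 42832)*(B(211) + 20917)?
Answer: 16615389494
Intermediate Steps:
B(J) = 4*J**2 (B(J) = (2*J)**2 = 4*J**2)
(40662 + 42832)*(B(211) + 20917) = (40662 + 42832)*(4*211**2 + 20917) = 83494*(4*44521 + 20917) = 83494*(178084 + 20917) = 83494*199001 = 16615389494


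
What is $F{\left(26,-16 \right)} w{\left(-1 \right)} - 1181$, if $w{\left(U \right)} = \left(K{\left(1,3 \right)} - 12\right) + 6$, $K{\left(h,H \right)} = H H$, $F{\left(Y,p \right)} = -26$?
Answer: $-1259$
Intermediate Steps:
$K{\left(h,H \right)} = H^{2}$
$w{\left(U \right)} = 3$ ($w{\left(U \right)} = \left(3^{2} - 12\right) + 6 = \left(9 - 12\right) + 6 = -3 + 6 = 3$)
$F{\left(26,-16 \right)} w{\left(-1 \right)} - 1181 = \left(-26\right) 3 - 1181 = -78 - 1181 = -1259$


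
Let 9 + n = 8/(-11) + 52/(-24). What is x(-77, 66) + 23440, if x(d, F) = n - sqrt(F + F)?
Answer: 1546255/66 - 2*sqrt(33) ≈ 23417.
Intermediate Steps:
n = -785/66 (n = -9 + (8/(-11) + 52/(-24)) = -9 + (8*(-1/11) + 52*(-1/24)) = -9 + (-8/11 - 13/6) = -9 - 191/66 = -785/66 ≈ -11.894)
x(d, F) = -785/66 - sqrt(2)*sqrt(F) (x(d, F) = -785/66 - sqrt(F + F) = -785/66 - sqrt(2*F) = -785/66 - sqrt(2)*sqrt(F))
x(-77, 66) + 23440 = (-785/66 - sqrt(2)*sqrt(66)) + 23440 = (-785/66 - 2*sqrt(33)) + 23440 = 1546255/66 - 2*sqrt(33)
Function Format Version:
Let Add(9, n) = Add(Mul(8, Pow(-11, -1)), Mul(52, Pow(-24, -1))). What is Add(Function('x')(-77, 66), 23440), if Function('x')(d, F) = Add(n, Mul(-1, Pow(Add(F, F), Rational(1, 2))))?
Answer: Add(Rational(1546255, 66), Mul(-2, Pow(33, Rational(1, 2)))) ≈ 23417.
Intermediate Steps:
n = Rational(-785, 66) (n = Add(-9, Add(Mul(8, Pow(-11, -1)), Mul(52, Pow(-24, -1)))) = Add(-9, Add(Mul(8, Rational(-1, 11)), Mul(52, Rational(-1, 24)))) = Add(-9, Add(Rational(-8, 11), Rational(-13, 6))) = Add(-9, Rational(-191, 66)) = Rational(-785, 66) ≈ -11.894)
Function('x')(d, F) = Add(Rational(-785, 66), Mul(-1, Pow(2, Rational(1, 2)), Pow(F, Rational(1, 2)))) (Function('x')(d, F) = Add(Rational(-785, 66), Mul(-1, Pow(Add(F, F), Rational(1, 2)))) = Add(Rational(-785, 66), Mul(-1, Pow(Mul(2, F), Rational(1, 2)))) = Add(Rational(-785, 66), Mul(-1, Mul(Pow(2, Rational(1, 2)), Pow(F, Rational(1, 2))))) = Add(Rational(-785, 66), Mul(-1, Pow(2, Rational(1, 2)), Pow(F, Rational(1, 2)))))
Add(Function('x')(-77, 66), 23440) = Add(Add(Rational(-785, 66), Mul(-1, Pow(2, Rational(1, 2)), Pow(66, Rational(1, 2)))), 23440) = Add(Add(Rational(-785, 66), Mul(-2, Pow(33, Rational(1, 2)))), 23440) = Add(Rational(1546255, 66), Mul(-2, Pow(33, Rational(1, 2))))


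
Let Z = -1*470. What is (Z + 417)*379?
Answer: -20087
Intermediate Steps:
Z = -470
(Z + 417)*379 = (-470 + 417)*379 = -53*379 = -20087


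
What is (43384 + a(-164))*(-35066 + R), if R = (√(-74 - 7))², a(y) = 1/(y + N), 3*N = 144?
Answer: -176878788821/116 ≈ -1.5248e+9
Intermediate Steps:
N = 48 (N = (⅓)*144 = 48)
a(y) = 1/(48 + y) (a(y) = 1/(y + 48) = 1/(48 + y))
R = -81 (R = (√(-81))² = (9*I)² = -81)
(43384 + a(-164))*(-35066 + R) = (43384 + 1/(48 - 164))*(-35066 - 81) = (43384 + 1/(-116))*(-35147) = (43384 - 1/116)*(-35147) = (5032543/116)*(-35147) = -176878788821/116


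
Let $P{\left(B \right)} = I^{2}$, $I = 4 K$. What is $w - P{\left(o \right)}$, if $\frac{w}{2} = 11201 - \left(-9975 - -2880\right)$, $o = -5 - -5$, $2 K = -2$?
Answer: $36576$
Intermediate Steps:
$K = -1$ ($K = \frac{1}{2} \left(-2\right) = -1$)
$I = -4$ ($I = 4 \left(-1\right) = -4$)
$o = 0$ ($o = -5 + 5 = 0$)
$w = 36592$ ($w = 2 \left(11201 - \left(-9975 - -2880\right)\right) = 2 \left(11201 - \left(-9975 + 2880\right)\right) = 2 \left(11201 - -7095\right) = 2 \left(11201 + 7095\right) = 2 \cdot 18296 = 36592$)
$P{\left(B \right)} = 16$ ($P{\left(B \right)} = \left(-4\right)^{2} = 16$)
$w - P{\left(o \right)} = 36592 - 16 = 36576$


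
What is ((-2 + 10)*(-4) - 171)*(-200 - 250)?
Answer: 91350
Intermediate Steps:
((-2 + 10)*(-4) - 171)*(-200 - 250) = (8*(-4) - 171)*(-450) = (-32 - 171)*(-450) = -203*(-450) = 91350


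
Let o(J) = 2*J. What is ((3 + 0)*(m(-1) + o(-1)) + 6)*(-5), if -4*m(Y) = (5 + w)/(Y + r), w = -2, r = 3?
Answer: 45/8 ≈ 5.6250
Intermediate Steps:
m(Y) = -3/(4*(3 + Y)) (m(Y) = -(5 - 2)/(4*(Y + 3)) = -3/(4*(3 + Y)))
((3 + 0)*(m(-1) + o(-1)) + 6)*(-5) = ((3 + 0)*(-3/(12 + 4*(-1)) + 2*(-1)) + 6)*(-5) = (3*(-3/(12 - 4) - 2) + 6)*(-5) = (3*(-3/8 - 2) + 6)*(-5) = (3*(-19/8) + 6)*(-5) = (-57/8 + 6)*(-5) = -9/8*(-5) = 45/8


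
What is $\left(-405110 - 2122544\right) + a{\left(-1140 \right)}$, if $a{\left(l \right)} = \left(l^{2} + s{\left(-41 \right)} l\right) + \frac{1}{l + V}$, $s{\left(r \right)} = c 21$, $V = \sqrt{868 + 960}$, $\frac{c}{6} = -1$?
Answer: $- \frac{351830531687}{324443} - \frac{\sqrt{457}}{648886} \approx -1.0844 \cdot 10^{6}$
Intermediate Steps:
$c = -6$ ($c = 6 \left(-1\right) = -6$)
$V = 2 \sqrt{457}$ ($V = \sqrt{1828} = 2 \sqrt{457} \approx 42.755$)
$s{\left(r \right)} = -126$ ($s{\left(r \right)} = \left(-6\right) 21 = -126$)
$a{\left(l \right)} = l^{2} + \frac{1}{l + 2 \sqrt{457}} - 126 l$ ($a{\left(l \right)} = \left(l^{2} - 126 l\right) + \frac{1}{l + 2 \sqrt{457}} = l^{2} + \frac{1}{l + 2 \sqrt{457}} - 126 l$)
$\left(-405110 - 2122544\right) + a{\left(-1140 \right)} = \left(-405110 - 2122544\right) + \frac{1 + \left(-1140\right)^{3} - 126 \left(-1140\right)^{2} - - 287280 \sqrt{457} + 2 \sqrt{457} \left(-1140\right)^{2}}{-1140 + 2 \sqrt{457}} = -2527654 + \frac{1 - 1481544000 - 163749600 + 287280 \sqrt{457} + 2 \sqrt{457} \cdot 1299600}{-1140 + 2 \sqrt{457}} = -2527654 + \frac{1 - 1481544000 - 163749600 + 287280 \sqrt{457} + 2599200 \sqrt{457}}{-1140 + 2 \sqrt{457}} = -2527654 + \frac{-1645293599 + 2886480 \sqrt{457}}{-1140 + 2 \sqrt{457}}$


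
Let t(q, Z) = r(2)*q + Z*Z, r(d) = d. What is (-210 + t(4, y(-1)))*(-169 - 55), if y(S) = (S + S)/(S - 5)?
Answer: 407008/9 ≈ 45223.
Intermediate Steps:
y(S) = 2*S/(-5 + S) (y(S) = (2*S)/(-5 + S) = 2*S/(-5 + S))
t(q, Z) = Z² + 2*q (t(q, Z) = 2*q + Z*Z = 2*q + Z² = Z² + 2*q)
(-210 + t(4, y(-1)))*(-169 - 55) = (-210 + ((2*(-1)/(-5 - 1))² + 2*4))*(-169 - 55) = (-210 + ((2*(-1)/(-6))² + 8))*(-224) = (-210 + ((2*(-1)*(-⅙))² + 8))*(-224) = (-210 + ((⅓)² + 8))*(-224) = (-210 + (⅑ + 8))*(-224) = (-210 + 73/9)*(-224) = -1817/9*(-224) = 407008/9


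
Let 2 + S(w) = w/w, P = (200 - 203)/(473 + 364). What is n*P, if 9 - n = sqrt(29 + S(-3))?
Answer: -1/31 + 2*sqrt(7)/279 ≈ -0.013292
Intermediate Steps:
P = -1/279 (P = -3/837 = -3*1/837 = -1/279 ≈ -0.0035842)
S(w) = -1 (S(w) = -2 + w/w = -2 + 1 = -1)
n = 9 - 2*sqrt(7) (n = 9 - sqrt(29 - 1) = 9 - sqrt(28) = 9 - 2*sqrt(7) ≈ 3.7085)
n*P = (9 - 2*sqrt(7))*(-1/279) = -1/31 + 2*sqrt(7)/279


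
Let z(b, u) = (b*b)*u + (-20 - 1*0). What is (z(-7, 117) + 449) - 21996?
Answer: -15834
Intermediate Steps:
z(b, u) = -20 + u*b**2 (z(b, u) = b**2*u + (-20 + 0) = u*b**2 - 20 = -20 + u*b**2)
(z(-7, 117) + 449) - 21996 = ((-20 + 117*(-7)**2) + 449) - 21996 = ((-20 + 117*49) + 449) - 21996 = ((-20 + 5733) + 449) - 21996 = (5713 + 449) - 21996 = 6162 - 21996 = -15834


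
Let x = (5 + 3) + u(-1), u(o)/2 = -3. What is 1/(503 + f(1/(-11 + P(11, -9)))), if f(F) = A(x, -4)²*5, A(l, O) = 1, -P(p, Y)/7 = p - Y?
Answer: 1/508 ≈ 0.0019685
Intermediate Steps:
u(o) = -6 (u(o) = 2*(-3) = -6)
P(p, Y) = -7*p + 7*Y (P(p, Y) = -7*(p - Y) = -7*p + 7*Y)
x = 2 (x = (5 + 3) - 6 = 8 - 6 = 2)
f(F) = 5 (f(F) = 1²*5 = 1*5 = 5)
1/(503 + f(1/(-11 + P(11, -9)))) = 1/(503 + 5) = 1/508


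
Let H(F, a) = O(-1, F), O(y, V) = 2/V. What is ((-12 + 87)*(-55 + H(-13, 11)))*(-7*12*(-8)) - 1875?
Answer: -36161175/13 ≈ -2.7816e+6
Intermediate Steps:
H(F, a) = 2/F
((-12 + 87)*(-55 + H(-13, 11)))*(-7*12*(-8)) - 1875 = ((-12 + 87)*(-55 + 2/(-13)))*(-7*12*(-8)) - 1875 = (75*(-55 + 2*(-1/13)))*(-84*(-8)) - 1875 = (75*(-55 - 2/13))*672 - 1875 = (75*(-717/13))*672 - 1875 = -53775/13*672 - 1875 = -36136800/13 - 1875 = -36161175/13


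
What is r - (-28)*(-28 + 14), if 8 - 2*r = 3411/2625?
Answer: -680137/1750 ≈ -388.65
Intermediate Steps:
r = 5863/1750 (r = 4 - 3411/(2*2625) = 4 - 1/2*1137/875 = 4 - 1137/1750 = 5863/1750 ≈ 3.3503)
r - (-28)*(-28 + 14) = 5863/1750 - (-28)*(-28 + 14) = 5863/1750 - (-28)*(-14) = 5863/1750 - 1*392 = 5863/1750 - 392 = -680137/1750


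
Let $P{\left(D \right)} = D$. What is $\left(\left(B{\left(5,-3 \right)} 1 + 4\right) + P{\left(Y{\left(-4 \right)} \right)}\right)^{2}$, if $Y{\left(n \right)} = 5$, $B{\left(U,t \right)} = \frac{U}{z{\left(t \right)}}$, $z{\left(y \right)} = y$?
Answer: $\frac{484}{9} \approx 53.778$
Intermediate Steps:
$B{\left(U,t \right)} = \frac{U}{t}$
$\left(\left(B{\left(5,-3 \right)} 1 + 4\right) + P{\left(Y{\left(-4 \right)} \right)}\right)^{2} = \left(\left(\frac{5}{-3} \cdot 1 + 4\right) + 5\right)^{2} = \left(\left(5 \left(- \frac{1}{3}\right) 1 + 4\right) + 5\right)^{2} = \left(\left(\left(- \frac{5}{3}\right) 1 + 4\right) + 5\right)^{2} = \left(\left(- \frac{5}{3} + 4\right) + 5\right)^{2} = \left(\frac{7}{3} + 5\right)^{2} = \left(\frac{22}{3}\right)^{2} = \frac{484}{9}$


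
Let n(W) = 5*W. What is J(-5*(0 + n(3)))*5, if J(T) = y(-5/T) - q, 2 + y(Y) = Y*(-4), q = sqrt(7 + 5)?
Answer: -34/3 - 10*sqrt(3) ≈ -28.654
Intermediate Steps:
q = 2*sqrt(3) (q = sqrt(12) = 2*sqrt(3) ≈ 3.4641)
y(Y) = -2 - 4*Y (y(Y) = -2 + Y*(-4) = -2 - 4*Y)
J(T) = -2 - 2*sqrt(3) + 20/T (J(T) = (-2 - (-20)/T) - 2*sqrt(3) = (-2 + 20/T) - 2*sqrt(3) = -2 - 2*sqrt(3) + 20/T)
J(-5*(0 + n(3)))*5 = (-2 - 2*sqrt(3) + 20/((-5*(0 + 5*3))))*5 = (-2 - 2*sqrt(3) + 20/((-5*(0 + 15))))*5 = (-2 - 2*sqrt(3) + 20/((-5*15)))*5 = (-2 - 2*sqrt(3) + 20/(-75))*5 = (-2 - 2*sqrt(3) + 20*(-1/75))*5 = (-2 - 2*sqrt(3) - 4/15)*5 = (-34/15 - 2*sqrt(3))*5 = -34/3 - 10*sqrt(3)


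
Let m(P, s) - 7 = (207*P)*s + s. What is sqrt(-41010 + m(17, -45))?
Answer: I*sqrt(199403) ≈ 446.55*I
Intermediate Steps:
m(P, s) = 7 + s + 207*P*s (m(P, s) = 7 + ((207*P)*s + s) = 7 + (207*P*s + s) = 7 + (s + 207*P*s) = 7 + s + 207*P*s)
sqrt(-41010 + m(17, -45)) = sqrt(-41010 + (7 - 45 + 207*17*(-45))) = sqrt(-41010 + (7 - 45 - 158355)) = sqrt(-41010 - 158393) = sqrt(-199403) = I*sqrt(199403)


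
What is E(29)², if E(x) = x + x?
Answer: 3364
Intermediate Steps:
E(x) = 2*x
E(29)² = (2*29)² = 58² = 3364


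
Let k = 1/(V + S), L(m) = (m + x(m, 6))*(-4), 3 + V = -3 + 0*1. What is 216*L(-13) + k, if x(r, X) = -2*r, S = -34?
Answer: -449281/40 ≈ -11232.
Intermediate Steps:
V = -6 (V = -3 + (-3 + 0*1) = -3 + (-3 + 0) = -3 - 3 = -6)
L(m) = 4*m (L(m) = (m - 2*m)*(-4) = -m*(-4) = 4*m)
k = -1/40 (k = 1/(-6 - 34) = 1/(-40) = -1/40 ≈ -0.025000)
216*L(-13) + k = 216*(4*(-13)) - 1/40 = 216*(-52) - 1/40 = -11232 - 1/40 = -449281/40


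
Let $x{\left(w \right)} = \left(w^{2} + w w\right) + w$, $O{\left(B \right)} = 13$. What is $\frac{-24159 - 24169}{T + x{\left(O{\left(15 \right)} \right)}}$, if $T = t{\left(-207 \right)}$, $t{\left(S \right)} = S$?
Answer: $- \frac{6041}{18} \approx -335.61$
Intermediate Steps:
$T = -207$
$x{\left(w \right)} = w + 2 w^{2}$ ($x{\left(w \right)} = \left(w^{2} + w^{2}\right) + w = 2 w^{2} + w = w + 2 w^{2}$)
$\frac{-24159 - 24169}{T + x{\left(O{\left(15 \right)} \right)}} = \frac{-24159 - 24169}{-207 + 13 \left(1 + 2 \cdot 13\right)} = - \frac{48328}{-207 + 13 \left(1 + 26\right)} = - \frac{48328}{-207 + 13 \cdot 27} = - \frac{48328}{-207 + 351} = - \frac{48328}{144} = \left(-48328\right) \frac{1}{144} = - \frac{6041}{18}$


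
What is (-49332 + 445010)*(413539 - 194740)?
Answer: 86573950722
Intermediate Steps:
(-49332 + 445010)*(413539 - 194740) = 395678*218799 = 86573950722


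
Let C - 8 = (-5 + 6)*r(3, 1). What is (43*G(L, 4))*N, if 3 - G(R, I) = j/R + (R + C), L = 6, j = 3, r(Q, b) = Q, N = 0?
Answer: 0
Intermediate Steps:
C = 11 (C = 8 + (-5 + 6)*3 = 8 + 1*3 = 8 + 3 = 11)
G(R, I) = -8 - R - 3/R (G(R, I) = 3 - (3/R + (R + 11)) = 3 - (3/R + (11 + R)) = 3 - (11 + R + 3/R) = 3 + (-11 - R - 3/R) = -8 - R - 3/R)
(43*G(L, 4))*N = (43*(-8 - 1*6 - 3/6))*0 = (43*(-8 - 6 - 3*⅙))*0 = (43*(-8 - 6 - ½))*0 = (43*(-29/2))*0 = -1247/2*0 = 0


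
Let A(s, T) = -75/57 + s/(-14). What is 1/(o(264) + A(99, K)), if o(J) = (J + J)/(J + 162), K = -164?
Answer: -18886/134993 ≈ -0.13990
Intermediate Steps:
A(s, T) = -25/19 - s/14 (A(s, T) = -75*1/57 + s*(-1/14) = -25/19 - s/14)
o(J) = 2*J/(162 + J) (o(J) = (2*J)/(162 + J) = 2*J/(162 + J))
1/(o(264) + A(99, K)) = 1/(2*264/(162 + 264) + (-25/19 - 1/14*99)) = 1/(2*264/426 + (-25/19 - 99/14)) = 1/(2*264*(1/426) - 2231/266) = 1/(88/71 - 2231/266) = 1/(-134993/18886) = -18886/134993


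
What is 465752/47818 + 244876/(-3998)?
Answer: -2461851018/47794091 ≈ -51.510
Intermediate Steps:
465752/47818 + 244876/(-3998) = 465752*(1/47818) + 244876*(-1/3998) = 232876/23909 - 122438/1999 = -2461851018/47794091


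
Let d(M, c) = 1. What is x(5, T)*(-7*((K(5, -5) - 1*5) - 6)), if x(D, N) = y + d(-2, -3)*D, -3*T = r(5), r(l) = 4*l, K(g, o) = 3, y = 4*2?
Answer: 728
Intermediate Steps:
y = 8
T = -20/3 (T = -4*5/3 = -⅓*20 = -20/3 ≈ -6.6667)
x(D, N) = 8 + D (x(D, N) = 8 + 1*D = 8 + D)
x(5, T)*(-7*((K(5, -5) - 1*5) - 6)) = (8 + 5)*(-7*((3 - 1*5) - 6)) = 13*(-7*((3 - 5) - 6)) = 13*(-7*(-2 - 6)) = 13*(-7*(-8)) = 13*56 = 728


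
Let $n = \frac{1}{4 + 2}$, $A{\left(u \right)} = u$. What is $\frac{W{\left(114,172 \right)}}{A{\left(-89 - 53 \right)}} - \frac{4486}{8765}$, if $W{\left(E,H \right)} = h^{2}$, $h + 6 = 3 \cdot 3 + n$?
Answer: $- \frac{26096597}{44806680} \approx -0.58243$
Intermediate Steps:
$n = \frac{1}{6} \approx 0.16667$
$h = \frac{19}{6}$ ($h = -6 + \left(3 \cdot 3 + \frac{1}{6}\right) = -6 + \left(9 + \frac{1}{6}\right) = -6 + \frac{55}{6} = \frac{19}{6} \approx 3.1667$)
$W{\left(E,H \right)} = \frac{361}{36}$ ($W{\left(E,H \right)} = \left(\frac{19}{6}\right)^{2} = \frac{361}{36}$)
$\frac{W{\left(114,172 \right)}}{A{\left(-89 - 53 \right)}} - \frac{4486}{8765} = \frac{361}{36 \left(-89 - 53\right)} - \frac{4486}{8765} = \frac{361}{36 \left(-142\right)} - \frac{4486}{8765} = \frac{361}{36} \left(- \frac{1}{142}\right) - \frac{4486}{8765} = - \frac{361}{5112} - \frac{4486}{8765} = - \frac{26096597}{44806680}$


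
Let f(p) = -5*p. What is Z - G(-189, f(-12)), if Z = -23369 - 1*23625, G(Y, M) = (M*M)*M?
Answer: -262994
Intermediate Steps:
G(Y, M) = M**3 (G(Y, M) = M**2*M = M**3)
Z = -46994 (Z = -23369 - 23625 = -46994)
Z - G(-189, f(-12)) = -46994 - (-5*(-12))**3 = -46994 - 1*60**3 = -46994 - 1*216000 = -46994 - 216000 = -262994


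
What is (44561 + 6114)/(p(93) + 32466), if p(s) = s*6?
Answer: 50675/33024 ≈ 1.5345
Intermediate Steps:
p(s) = 6*s
(44561 + 6114)/(p(93) + 32466) = (44561 + 6114)/(6*93 + 32466) = 50675/(558 + 32466) = 50675/33024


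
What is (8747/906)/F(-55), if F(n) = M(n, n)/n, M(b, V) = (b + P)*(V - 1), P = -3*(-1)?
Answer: -481085/2638272 ≈ -0.18235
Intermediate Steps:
P = 3
M(b, V) = (-1 + V)*(3 + b) (M(b, V) = (b + 3)*(V - 1) = (3 + b)*(-1 + V) = (-1 + V)*(3 + b))
F(n) = (-3 + n**2 + 2*n)/n (F(n) = (-3 - n + 3*n + n*n)/n = (-3 - n + 3*n + n**2)/n = (-3 + n**2 + 2*n)/n)
(8747/906)/F(-55) = (8747/906)/(2 - 55 - 3/(-55)) = (8747*(1/906))/(2 - 55 - 3*(-1/55)) = 8747/(906*(2 - 55 + 3/55)) = 8747/(906*(-2912/55)) = (8747/906)*(-55/2912) = -481085/2638272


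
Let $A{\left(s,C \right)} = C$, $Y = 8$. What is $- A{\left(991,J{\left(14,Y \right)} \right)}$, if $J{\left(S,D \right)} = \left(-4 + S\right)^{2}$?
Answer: $-100$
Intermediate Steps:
$- A{\left(991,J{\left(14,Y \right)} \right)} = - \left(-4 + 14\right)^{2} = - 10^{2} = \left(-1\right) 100 = -100$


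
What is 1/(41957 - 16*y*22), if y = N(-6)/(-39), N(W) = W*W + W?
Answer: 13/548961 ≈ 2.3681e-5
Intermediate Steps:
N(W) = W + W² (N(W) = W² + W = W + W²)
y = -10/13 (y = -6*(1 - 6)/(-39) = -6*(-5)*(-1/39) = 30*(-1/39) = -10/13 ≈ -0.76923)
1/(41957 - 16*y*22) = 1/(41957 - 16*(-10/13)*22) = 1/(41957 + (160/13)*22) = 1/(41957 + 3520/13) = 1/(548961/13) = 13/548961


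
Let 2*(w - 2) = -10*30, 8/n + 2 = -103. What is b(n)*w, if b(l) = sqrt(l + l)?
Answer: -592*I*sqrt(105)/105 ≈ -57.773*I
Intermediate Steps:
n = -8/105 (n = 8/(-2 - 103) = 8/(-105) = 8*(-1/105) = -8/105 ≈ -0.076190)
b(l) = sqrt(2)*sqrt(l) (b(l) = sqrt(2*l) = sqrt(2)*sqrt(l))
w = -148 (w = 2 + (-10*30)/2 = 2 + (1/2)*(-300) = 2 - 150 = -148)
b(n)*w = (sqrt(2)*sqrt(-8/105))*(-148) = (sqrt(2)*(2*I*sqrt(210)/105))*(-148) = (4*I*sqrt(105)/105)*(-148) = -592*I*sqrt(105)/105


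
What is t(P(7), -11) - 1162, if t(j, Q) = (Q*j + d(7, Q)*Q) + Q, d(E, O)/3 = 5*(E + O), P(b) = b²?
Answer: -1052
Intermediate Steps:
d(E, O) = 15*E + 15*O (d(E, O) = 3*(5*(E + O)) = 3*(5*E + 5*O) = 15*E + 15*O)
t(j, Q) = Q + Q*j + Q*(105 + 15*Q) (t(j, Q) = (Q*j + (15*7 + 15*Q)*Q) + Q = (Q*j + (105 + 15*Q)*Q) + Q = (Q*j + Q*(105 + 15*Q)) + Q = Q + Q*j + Q*(105 + 15*Q))
t(P(7), -11) - 1162 = -11*(106 + 7² + 15*(-11)) - 1162 = -11*(106 + 49 - 165) - 1162 = -11*(-10) - 1162 = 110 - 1162 = -1052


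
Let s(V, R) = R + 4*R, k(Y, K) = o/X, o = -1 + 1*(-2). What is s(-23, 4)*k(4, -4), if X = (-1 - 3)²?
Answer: -15/4 ≈ -3.7500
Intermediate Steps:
o = -3 (o = -1 - 2 = -3)
X = 16 (X = (-4)² = 16)
k(Y, K) = -3/16
s(V, R) = 5*R
s(-23, 4)*k(4, -4) = (5*4)*(-3/16) = 20*(-3/16) = -15/4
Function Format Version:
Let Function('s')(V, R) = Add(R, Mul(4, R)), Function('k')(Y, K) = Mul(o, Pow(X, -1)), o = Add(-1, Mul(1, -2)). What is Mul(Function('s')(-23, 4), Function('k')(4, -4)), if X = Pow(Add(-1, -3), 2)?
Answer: Rational(-15, 4) ≈ -3.7500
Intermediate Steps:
o = -3 (o = Add(-1, -2) = -3)
X = 16 (X = Pow(-4, 2) = 16)
Function('k')(Y, K) = Rational(-3, 16) (Function('k')(Y, K) = Mul(-3, Pow(16, -1)) = Mul(-3, Rational(1, 16)) = Rational(-3, 16))
Function('s')(V, R) = Mul(5, R)
Mul(Function('s')(-23, 4), Function('k')(4, -4)) = Mul(Mul(5, 4), Rational(-3, 16)) = Mul(20, Rational(-3, 16)) = Rational(-15, 4)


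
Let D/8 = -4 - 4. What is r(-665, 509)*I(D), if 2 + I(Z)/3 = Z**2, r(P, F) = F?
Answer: 6251538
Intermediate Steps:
D = -64 (D = 8*(-4 - 4) = 8*(-8) = -64)
I(Z) = -6 + 3*Z**2
r(-665, 509)*I(D) = 509*(-6 + 3*(-64)**2) = 509*(-6 + 3*4096) = 509*(-6 + 12288) = 509*12282 = 6251538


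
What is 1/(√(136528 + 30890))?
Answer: √18602/55806 ≈ 0.0024440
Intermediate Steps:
1/(√(136528 + 30890)) = 1/(√167418) = 1/(3*√18602) = √18602/55806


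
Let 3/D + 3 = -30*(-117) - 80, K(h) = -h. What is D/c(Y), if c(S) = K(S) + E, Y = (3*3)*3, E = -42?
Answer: -1/78821 ≈ -1.2687e-5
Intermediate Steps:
Y = 27 (Y = 9*3 = 27)
c(S) = -42 - S (c(S) = -S - 42 = -42 - S)
D = 3/3427 (D = 3/(-3 + (-30*(-117) - 80)) = 3/(-3 + (3510 - 80)) = 3/(-3 + 3430) = 3/3427 ≈ 0.00087540)
D/c(Y) = 3/(3427*(-42 - 1*27)) = 3/(3427*(-42 - 27)) = (3/3427)/(-69) = (3/3427)*(-1/69) = -1/78821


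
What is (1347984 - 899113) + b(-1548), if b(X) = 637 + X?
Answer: 447960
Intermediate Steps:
(1347984 - 899113) + b(-1548) = (1347984 - 899113) + (637 - 1548) = 448871 - 911 = 447960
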